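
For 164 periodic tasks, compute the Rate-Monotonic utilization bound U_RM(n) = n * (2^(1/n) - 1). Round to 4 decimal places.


Compute 2^(1/164) = 1.0042354515
Subtract 1: 1.0042354515 - 1 = 0.0042354515
Multiply by n: 164 * 0.0042354515 = 0.6946140460
Round to 4 dp: 0.6946

0.6946


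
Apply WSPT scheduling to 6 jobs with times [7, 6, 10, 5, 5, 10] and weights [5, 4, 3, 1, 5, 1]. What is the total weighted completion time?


Compute p/w ratios and sort ascending (WSPT): [(5, 5), (7, 5), (6, 4), (10, 3), (5, 1), (10, 1)]
Compute weighted completion times:
  Job (p=5,w=5): C=5, w*C=5*5=25
  Job (p=7,w=5): C=12, w*C=5*12=60
  Job (p=6,w=4): C=18, w*C=4*18=72
  Job (p=10,w=3): C=28, w*C=3*28=84
  Job (p=5,w=1): C=33, w*C=1*33=33
  Job (p=10,w=1): C=43, w*C=1*43=43
Total weighted completion time = 317

317


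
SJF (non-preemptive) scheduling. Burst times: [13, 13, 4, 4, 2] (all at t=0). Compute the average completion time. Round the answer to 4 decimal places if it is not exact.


SJF order (ascending): [2, 4, 4, 13, 13]
Completion times:
  Job 1: burst=2, C=2
  Job 2: burst=4, C=6
  Job 3: burst=4, C=10
  Job 4: burst=13, C=23
  Job 5: burst=13, C=36
Average completion = 77/5 = 15.4

15.4


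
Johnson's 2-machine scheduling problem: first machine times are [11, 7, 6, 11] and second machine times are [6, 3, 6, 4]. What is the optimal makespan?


Apply Johnson's rule:
  Group 1 (a <= b): [(3, 6, 6)]
  Group 2 (a > b): [(1, 11, 6), (4, 11, 4), (2, 7, 3)]
Optimal job order: [3, 1, 4, 2]
Schedule:
  Job 3: M1 done at 6, M2 done at 12
  Job 1: M1 done at 17, M2 done at 23
  Job 4: M1 done at 28, M2 done at 32
  Job 2: M1 done at 35, M2 done at 38
Makespan = 38

38


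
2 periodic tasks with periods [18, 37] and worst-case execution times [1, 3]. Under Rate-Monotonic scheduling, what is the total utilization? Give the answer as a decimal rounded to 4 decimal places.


Compute individual utilizations (exact fractions):
  Task 1: C/T = 1/18 (approx. 0.0556)
  Task 2: C/T = 3/37 (approx. 0.0811)
Total utilization U = 1/18 + 3/37 = 91/666
Rounded to 4 decimal places: U = 0.1366
RM (Liu & Layland) bound for 2 tasks = 0.828427; compare with U = 91/666 (approx. 0.136637)
U <= bound, so schedulable by RM sufficient condition.

0.1366


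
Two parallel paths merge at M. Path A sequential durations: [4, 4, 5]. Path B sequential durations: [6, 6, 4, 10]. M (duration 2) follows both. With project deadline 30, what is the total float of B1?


Forward pass: ES(B1) = sum of predecessors on chain B = 0
EF = ES + duration = 0 + 6 = 6
Backward pass: LF(M) = deadline = 30; LS(M) = 30 - 2 = 28
LF(B1) = LS(M) - sum(successors on chain B) = 28 - 20 = 8
LS = LF - duration = 8 - 6 = 2
Total float = LS - ES = 2 - 0 = 2

2


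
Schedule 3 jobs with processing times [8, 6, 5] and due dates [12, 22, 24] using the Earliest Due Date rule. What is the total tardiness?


Sort by due date (EDD order): [(8, 12), (6, 22), (5, 24)]
Compute completion times and tardiness:
  Job 1: p=8, d=12, C=8, tardiness=max(0,8-12)=0
  Job 2: p=6, d=22, C=14, tardiness=max(0,14-22)=0
  Job 3: p=5, d=24, C=19, tardiness=max(0,19-24)=0
Total tardiness = 0

0


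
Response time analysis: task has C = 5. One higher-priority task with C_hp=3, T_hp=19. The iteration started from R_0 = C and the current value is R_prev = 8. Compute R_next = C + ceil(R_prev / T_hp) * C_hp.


R_next = C + ceil(R_prev / T_hp) * C_hp
ceil(8 / 19) = ceil(0.4211) = 1
Interference = 1 * 3 = 3
R_next = 5 + 3 = 8
R_next = R_prev, so the iteration has converged (response time = 8).

8


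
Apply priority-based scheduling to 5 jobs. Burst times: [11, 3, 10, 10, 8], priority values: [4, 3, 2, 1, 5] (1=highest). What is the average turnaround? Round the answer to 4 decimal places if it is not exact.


Sort by priority (ascending = highest first):
Order: [(1, 10), (2, 10), (3, 3), (4, 11), (5, 8)]
Completion times:
  Priority 1, burst=10, C=10
  Priority 2, burst=10, C=20
  Priority 3, burst=3, C=23
  Priority 4, burst=11, C=34
  Priority 5, burst=8, C=42
Average turnaround = 129/5 = 25.8

25.8


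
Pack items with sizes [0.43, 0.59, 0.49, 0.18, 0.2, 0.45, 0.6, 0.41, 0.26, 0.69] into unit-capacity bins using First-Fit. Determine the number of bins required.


Place items sequentially using First-Fit:
  Item 0.43 -> new Bin 1
  Item 0.59 -> new Bin 2
  Item 0.49 -> Bin 1 (now 0.92)
  Item 0.18 -> Bin 2 (now 0.77)
  Item 0.2 -> Bin 2 (now 0.97)
  Item 0.45 -> new Bin 3
  Item 0.6 -> new Bin 4
  Item 0.41 -> Bin 3 (now 0.86)
  Item 0.26 -> Bin 4 (now 0.86)
  Item 0.69 -> new Bin 5
Total bins used = 5

5


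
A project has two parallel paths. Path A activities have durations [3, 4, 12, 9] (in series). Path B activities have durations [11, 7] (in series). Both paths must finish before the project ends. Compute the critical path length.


Path A total = 3 + 4 + 12 + 9 = 28
Path B total = 11 + 7 = 18
Critical path = longest path = max(28, 18) = 28

28


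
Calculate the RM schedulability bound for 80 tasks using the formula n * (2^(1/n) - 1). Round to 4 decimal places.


Compute 2^(1/80) = 1.0087019838
Subtract 1: 1.0087019838 - 1 = 0.0087019838
Multiply by n: 80 * 0.0087019838 = 0.6961587040
Round to 4 dp: 0.6962

0.6962


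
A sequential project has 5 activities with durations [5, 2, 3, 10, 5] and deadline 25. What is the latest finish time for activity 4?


LF(activity 4) = deadline - sum of successor durations
Successors: activities 5 through 5 with durations [5]
Sum of successor durations = 5
LF = 25 - 5 = 20

20


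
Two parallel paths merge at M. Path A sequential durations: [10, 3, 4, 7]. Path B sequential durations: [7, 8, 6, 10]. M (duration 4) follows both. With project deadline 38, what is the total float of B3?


Forward pass: ES(B3) = sum of predecessors on chain B = 15
EF = ES + duration = 15 + 6 = 21
Backward pass: LF(M) = deadline = 38; LS(M) = 38 - 4 = 34
LF(B3) = LS(M) - sum(successors on chain B) = 34 - 10 = 24
LS = LF - duration = 24 - 6 = 18
Total float = LS - ES = 18 - 15 = 3

3


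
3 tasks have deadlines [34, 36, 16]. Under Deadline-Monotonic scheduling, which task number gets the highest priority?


Sort tasks by relative deadline (ascending):
  Task 3: deadline = 16
  Task 1: deadline = 34
  Task 2: deadline = 36
Priority order (highest first): [3, 1, 2]
Highest priority task = 3

3


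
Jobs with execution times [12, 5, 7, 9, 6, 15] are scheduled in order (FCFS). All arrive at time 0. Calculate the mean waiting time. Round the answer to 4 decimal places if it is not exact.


FCFS order (as given): [12, 5, 7, 9, 6, 15]
Waiting times:
  Job 1: wait = 0
  Job 2: wait = 12
  Job 3: wait = 17
  Job 4: wait = 24
  Job 5: wait = 33
  Job 6: wait = 39
Sum of waiting times = 125
Average waiting time = 125/6 = 20.8333

20.8333


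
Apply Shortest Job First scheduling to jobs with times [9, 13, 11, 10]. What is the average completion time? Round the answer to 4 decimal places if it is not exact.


SJF order (ascending): [9, 10, 11, 13]
Completion times:
  Job 1: burst=9, C=9
  Job 2: burst=10, C=19
  Job 3: burst=11, C=30
  Job 4: burst=13, C=43
Average completion = 101/4 = 25.25

25.25


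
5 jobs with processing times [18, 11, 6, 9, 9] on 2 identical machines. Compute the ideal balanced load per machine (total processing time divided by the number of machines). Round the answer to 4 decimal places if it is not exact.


Total processing time = 18 + 11 + 6 + 9 + 9 = 53
Number of machines = 2
Ideal balanced load = 53 / 2 = 26.5

26.5


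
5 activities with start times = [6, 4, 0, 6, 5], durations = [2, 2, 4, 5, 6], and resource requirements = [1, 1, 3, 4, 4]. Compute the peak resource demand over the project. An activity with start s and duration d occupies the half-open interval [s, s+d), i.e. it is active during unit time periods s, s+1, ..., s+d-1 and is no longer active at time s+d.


Each activity i is active on [start_i, start_i + duration_i).
Compute total resource usage per time slot:
  t=0: active resources = [3], total = 3
  t=1: active resources = [3], total = 3
  t=2: active resources = [3], total = 3
  t=3: active resources = [3], total = 3
  t=4: active resources = [1], total = 1
  t=5: active resources = [1, 4], total = 5
  t=6: active resources = [1, 4, 4], total = 9
  t=7: active resources = [1, 4, 4], total = 9
  t=8: active resources = [4, 4], total = 8
  t=9: active resources = [4, 4], total = 8
  t=10: active resources = [4, 4], total = 8
Peak resource demand = 9

9


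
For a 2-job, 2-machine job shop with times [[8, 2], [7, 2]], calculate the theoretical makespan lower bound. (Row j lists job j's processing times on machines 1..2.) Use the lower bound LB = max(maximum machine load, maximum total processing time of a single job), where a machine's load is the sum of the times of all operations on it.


Machine loads:
  Machine 1: 8 + 7 = 15
  Machine 2: 2 + 2 = 4
Max machine load = 15
Job totals:
  Job 1: 10
  Job 2: 9
Max job total = 10
Lower bound = max(15, 10) = 15

15


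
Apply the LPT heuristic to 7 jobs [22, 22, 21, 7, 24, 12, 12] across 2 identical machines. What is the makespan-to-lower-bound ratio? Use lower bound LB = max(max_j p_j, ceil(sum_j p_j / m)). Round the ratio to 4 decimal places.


LPT order: [24, 22, 22, 21, 12, 12, 7]
Machine loads after assignment: [57, 63]
LPT makespan = 63
Lower bound = max(max_job, ceil(total/2)) = max(24, 60) = 60
Ratio = 63 / 60 = 1.05

1.05


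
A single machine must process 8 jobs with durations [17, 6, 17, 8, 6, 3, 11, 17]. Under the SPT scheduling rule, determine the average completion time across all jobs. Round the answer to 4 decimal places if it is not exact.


Sort jobs by processing time (SPT order): [3, 6, 6, 8, 11, 17, 17, 17]
Compute completion times sequentially:
  Job 1: processing = 3, completes at 3
  Job 2: processing = 6, completes at 9
  Job 3: processing = 6, completes at 15
  Job 4: processing = 8, completes at 23
  Job 5: processing = 11, completes at 34
  Job 6: processing = 17, completes at 51
  Job 7: processing = 17, completes at 68
  Job 8: processing = 17, completes at 85
Sum of completion times = 288
Average completion time = 288/8 = 36.0

36.0


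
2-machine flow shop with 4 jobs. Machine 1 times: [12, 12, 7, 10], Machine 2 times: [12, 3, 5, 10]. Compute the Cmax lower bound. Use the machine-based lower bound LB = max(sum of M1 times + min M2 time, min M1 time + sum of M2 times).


LB1 = sum(M1 times) + min(M2 times) = 41 + 3 = 44
LB2 = min(M1 times) + sum(M2 times) = 7 + 30 = 37
Lower bound = max(LB1, LB2) = max(44, 37) = 44

44


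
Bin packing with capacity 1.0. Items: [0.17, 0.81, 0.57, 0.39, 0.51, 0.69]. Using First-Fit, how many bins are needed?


Place items sequentially using First-Fit:
  Item 0.17 -> new Bin 1
  Item 0.81 -> Bin 1 (now 0.98)
  Item 0.57 -> new Bin 2
  Item 0.39 -> Bin 2 (now 0.96)
  Item 0.51 -> new Bin 3
  Item 0.69 -> new Bin 4
Total bins used = 4

4


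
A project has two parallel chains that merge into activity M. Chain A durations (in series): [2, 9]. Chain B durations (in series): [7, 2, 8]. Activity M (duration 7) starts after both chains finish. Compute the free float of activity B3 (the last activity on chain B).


ES(B3) = sum of predecessors on chain B = 9
EF(B3) = ES + duration = 9 + 8 = 17
Successor of B3 is M. ES(M) = max(sum(A), sum(B)) = max(11, 17) = 17
Free float = ES(successor) - EF(current) = 17 - 17 = 0

0


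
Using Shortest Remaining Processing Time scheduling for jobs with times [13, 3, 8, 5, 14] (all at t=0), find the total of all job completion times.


Since all jobs arrive at t=0, SRPT equals SPT ordering.
SPT order: [3, 5, 8, 13, 14]
Completion times:
  Job 1: p=3, C=3
  Job 2: p=5, C=8
  Job 3: p=8, C=16
  Job 4: p=13, C=29
  Job 5: p=14, C=43
Total completion time = 3 + 8 + 16 + 29 + 43 = 99

99


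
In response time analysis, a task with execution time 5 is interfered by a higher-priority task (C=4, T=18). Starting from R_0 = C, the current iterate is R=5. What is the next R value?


R_next = C + ceil(R_prev / T_hp) * C_hp
ceil(5 / 18) = ceil(0.2778) = 1
Interference = 1 * 4 = 4
R_next = 5 + 4 = 9

9


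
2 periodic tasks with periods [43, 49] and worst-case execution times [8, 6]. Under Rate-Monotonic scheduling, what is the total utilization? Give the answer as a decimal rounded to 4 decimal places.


Compute individual utilizations (exact fractions):
  Task 1: C/T = 8/43 (approx. 0.186)
  Task 2: C/T = 6/49 (approx. 0.1224)
Total utilization U = 8/43 + 6/49 = 650/2107
Rounded to 4 decimal places: U = 0.3085
RM (Liu & Layland) bound for 2 tasks = 0.828427; compare with U = 650/2107 (approx. 0.308495)
U <= bound, so schedulable by RM sufficient condition.

0.3085


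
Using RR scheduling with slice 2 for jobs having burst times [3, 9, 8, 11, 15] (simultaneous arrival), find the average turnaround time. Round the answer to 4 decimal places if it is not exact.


Time quantum = 2
Execution trace:
  J1 runs 2 units, time = 2
  J2 runs 2 units, time = 4
  J3 runs 2 units, time = 6
  J4 runs 2 units, time = 8
  J5 runs 2 units, time = 10
  J1 runs 1 units, time = 11
  J2 runs 2 units, time = 13
  J3 runs 2 units, time = 15
  J4 runs 2 units, time = 17
  J5 runs 2 units, time = 19
  J2 runs 2 units, time = 21
  J3 runs 2 units, time = 23
  J4 runs 2 units, time = 25
  J5 runs 2 units, time = 27
  J2 runs 2 units, time = 29
  J3 runs 2 units, time = 31
  J4 runs 2 units, time = 33
  J5 runs 2 units, time = 35
  J2 runs 1 units, time = 36
  J4 runs 2 units, time = 38
  J5 runs 2 units, time = 40
  J4 runs 1 units, time = 41
  J5 runs 2 units, time = 43
  J5 runs 2 units, time = 45
  J5 runs 1 units, time = 46
Finish times: [11, 36, 31, 41, 46]
Average turnaround = 165/5 = 33.0

33.0


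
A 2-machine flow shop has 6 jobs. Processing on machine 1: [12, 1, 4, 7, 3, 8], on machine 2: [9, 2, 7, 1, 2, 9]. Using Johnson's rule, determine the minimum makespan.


Apply Johnson's rule:
  Group 1 (a <= b): [(2, 1, 2), (3, 4, 7), (6, 8, 9)]
  Group 2 (a > b): [(1, 12, 9), (5, 3, 2), (4, 7, 1)]
Optimal job order: [2, 3, 6, 1, 5, 4]
Schedule:
  Job 2: M1 done at 1, M2 done at 3
  Job 3: M1 done at 5, M2 done at 12
  Job 6: M1 done at 13, M2 done at 22
  Job 1: M1 done at 25, M2 done at 34
  Job 5: M1 done at 28, M2 done at 36
  Job 4: M1 done at 35, M2 done at 37
Makespan = 37

37


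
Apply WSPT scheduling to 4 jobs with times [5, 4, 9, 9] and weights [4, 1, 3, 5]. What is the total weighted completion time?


Compute p/w ratios and sort ascending (WSPT): [(5, 4), (9, 5), (9, 3), (4, 1)]
Compute weighted completion times:
  Job (p=5,w=4): C=5, w*C=4*5=20
  Job (p=9,w=5): C=14, w*C=5*14=70
  Job (p=9,w=3): C=23, w*C=3*23=69
  Job (p=4,w=1): C=27, w*C=1*27=27
Total weighted completion time = 186

186


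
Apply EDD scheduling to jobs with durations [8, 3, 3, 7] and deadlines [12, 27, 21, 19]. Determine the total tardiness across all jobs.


Sort by due date (EDD order): [(8, 12), (7, 19), (3, 21), (3, 27)]
Compute completion times and tardiness:
  Job 1: p=8, d=12, C=8, tardiness=max(0,8-12)=0
  Job 2: p=7, d=19, C=15, tardiness=max(0,15-19)=0
  Job 3: p=3, d=21, C=18, tardiness=max(0,18-21)=0
  Job 4: p=3, d=27, C=21, tardiness=max(0,21-27)=0
Total tardiness = 0

0


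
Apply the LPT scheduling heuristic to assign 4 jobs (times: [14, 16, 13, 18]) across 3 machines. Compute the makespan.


Sort jobs in decreasing order (LPT): [18, 16, 14, 13]
Assign each job to the least loaded machine:
  Machine 1: jobs [18], load = 18
  Machine 2: jobs [16], load = 16
  Machine 3: jobs [14, 13], load = 27
Makespan = max load = 27

27


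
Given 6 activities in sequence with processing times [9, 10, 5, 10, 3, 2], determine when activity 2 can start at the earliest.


Activity 2 starts after activities 1 through 1 complete.
Predecessor durations: [9]
ES = 9 = 9

9


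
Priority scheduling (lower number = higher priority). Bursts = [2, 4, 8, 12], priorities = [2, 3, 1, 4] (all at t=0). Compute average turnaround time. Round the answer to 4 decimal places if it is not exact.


Sort by priority (ascending = highest first):
Order: [(1, 8), (2, 2), (3, 4), (4, 12)]
Completion times:
  Priority 1, burst=8, C=8
  Priority 2, burst=2, C=10
  Priority 3, burst=4, C=14
  Priority 4, burst=12, C=26
Average turnaround = 58/4 = 14.5

14.5


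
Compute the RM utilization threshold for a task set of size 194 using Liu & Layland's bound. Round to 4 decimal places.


Compute 2^(1/194) = 1.0035793141
Subtract 1: 1.0035793141 - 1 = 0.0035793141
Multiply by n: 194 * 0.0035793141 = 0.6943869354
Round to 4 dp: 0.6944

0.6944


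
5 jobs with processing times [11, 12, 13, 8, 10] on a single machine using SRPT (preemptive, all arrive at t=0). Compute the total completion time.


Since all jobs arrive at t=0, SRPT equals SPT ordering.
SPT order: [8, 10, 11, 12, 13]
Completion times:
  Job 1: p=8, C=8
  Job 2: p=10, C=18
  Job 3: p=11, C=29
  Job 4: p=12, C=41
  Job 5: p=13, C=54
Total completion time = 8 + 18 + 29 + 41 + 54 = 150

150


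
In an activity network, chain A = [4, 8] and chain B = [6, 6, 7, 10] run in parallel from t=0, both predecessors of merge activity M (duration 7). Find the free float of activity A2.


ES(A2) = sum of predecessors on chain A = 4
EF(A2) = ES + duration = 4 + 8 = 12
Successor of A2 is M. ES(M) = max(sum(A), sum(B)) = max(12, 29) = 29
Free float = ES(successor) - EF(current) = 29 - 12 = 17

17


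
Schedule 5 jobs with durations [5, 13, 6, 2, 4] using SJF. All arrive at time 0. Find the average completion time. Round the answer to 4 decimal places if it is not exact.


SJF order (ascending): [2, 4, 5, 6, 13]
Completion times:
  Job 1: burst=2, C=2
  Job 2: burst=4, C=6
  Job 3: burst=5, C=11
  Job 4: burst=6, C=17
  Job 5: burst=13, C=30
Average completion = 66/5 = 13.2

13.2


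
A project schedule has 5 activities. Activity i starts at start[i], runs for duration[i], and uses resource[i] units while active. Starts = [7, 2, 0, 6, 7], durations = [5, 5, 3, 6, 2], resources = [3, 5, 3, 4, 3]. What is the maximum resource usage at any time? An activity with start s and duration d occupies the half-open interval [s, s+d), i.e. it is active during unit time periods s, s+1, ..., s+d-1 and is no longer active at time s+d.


Each activity i is active on [start_i, start_i + duration_i).
Compute total resource usage per time slot:
  t=0: active resources = [3], total = 3
  t=1: active resources = [3], total = 3
  t=2: active resources = [5, 3], total = 8
  t=3: active resources = [5], total = 5
  t=4: active resources = [5], total = 5
  t=5: active resources = [5], total = 5
  t=6: active resources = [5, 4], total = 9
  t=7: active resources = [3, 4, 3], total = 10
  t=8: active resources = [3, 4, 3], total = 10
  t=9: active resources = [3, 4], total = 7
  t=10: active resources = [3, 4], total = 7
  t=11: active resources = [3, 4], total = 7
Peak resource demand = 10

10


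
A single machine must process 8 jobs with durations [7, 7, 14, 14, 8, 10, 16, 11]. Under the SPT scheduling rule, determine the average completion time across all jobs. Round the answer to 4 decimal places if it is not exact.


Sort jobs by processing time (SPT order): [7, 7, 8, 10, 11, 14, 14, 16]
Compute completion times sequentially:
  Job 1: processing = 7, completes at 7
  Job 2: processing = 7, completes at 14
  Job 3: processing = 8, completes at 22
  Job 4: processing = 10, completes at 32
  Job 5: processing = 11, completes at 43
  Job 6: processing = 14, completes at 57
  Job 7: processing = 14, completes at 71
  Job 8: processing = 16, completes at 87
Sum of completion times = 333
Average completion time = 333/8 = 41.625

41.625


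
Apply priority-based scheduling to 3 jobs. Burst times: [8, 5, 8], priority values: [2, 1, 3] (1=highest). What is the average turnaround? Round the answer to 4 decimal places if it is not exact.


Sort by priority (ascending = highest first):
Order: [(1, 5), (2, 8), (3, 8)]
Completion times:
  Priority 1, burst=5, C=5
  Priority 2, burst=8, C=13
  Priority 3, burst=8, C=21
Average turnaround = 39/3 = 13.0

13.0


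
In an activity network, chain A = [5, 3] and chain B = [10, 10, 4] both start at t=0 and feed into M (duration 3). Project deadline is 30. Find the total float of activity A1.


Forward pass: ES(A1) = sum of predecessors on chain A = 0
EF = ES + duration = 0 + 5 = 5
Backward pass: LF(M) = deadline = 30; LS(M) = 30 - 3 = 27
LF(A1) = LS(M) - sum(successors on chain A) = 27 - 3 = 24
LS = LF - duration = 24 - 5 = 19
Total float = LS - ES = 19 - 0 = 19

19


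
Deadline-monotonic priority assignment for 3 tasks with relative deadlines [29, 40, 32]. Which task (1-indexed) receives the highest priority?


Sort tasks by relative deadline (ascending):
  Task 1: deadline = 29
  Task 3: deadline = 32
  Task 2: deadline = 40
Priority order (highest first): [1, 3, 2]
Highest priority task = 1

1


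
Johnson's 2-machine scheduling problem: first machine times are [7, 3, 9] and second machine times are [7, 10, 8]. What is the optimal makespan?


Apply Johnson's rule:
  Group 1 (a <= b): [(2, 3, 10), (1, 7, 7)]
  Group 2 (a > b): [(3, 9, 8)]
Optimal job order: [2, 1, 3]
Schedule:
  Job 2: M1 done at 3, M2 done at 13
  Job 1: M1 done at 10, M2 done at 20
  Job 3: M1 done at 19, M2 done at 28
Makespan = 28

28


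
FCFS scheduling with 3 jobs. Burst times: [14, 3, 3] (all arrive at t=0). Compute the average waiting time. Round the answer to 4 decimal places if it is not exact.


FCFS order (as given): [14, 3, 3]
Waiting times:
  Job 1: wait = 0
  Job 2: wait = 14
  Job 3: wait = 17
Sum of waiting times = 31
Average waiting time = 31/3 = 10.3333

10.3333


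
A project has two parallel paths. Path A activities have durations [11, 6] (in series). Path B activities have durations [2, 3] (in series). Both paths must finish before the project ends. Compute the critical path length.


Path A total = 11 + 6 = 17
Path B total = 2 + 3 = 5
Critical path = longest path = max(17, 5) = 17

17


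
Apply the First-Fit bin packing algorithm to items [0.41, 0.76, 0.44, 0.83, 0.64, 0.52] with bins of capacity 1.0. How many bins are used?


Place items sequentially using First-Fit:
  Item 0.41 -> new Bin 1
  Item 0.76 -> new Bin 2
  Item 0.44 -> Bin 1 (now 0.85)
  Item 0.83 -> new Bin 3
  Item 0.64 -> new Bin 4
  Item 0.52 -> new Bin 5
Total bins used = 5

5


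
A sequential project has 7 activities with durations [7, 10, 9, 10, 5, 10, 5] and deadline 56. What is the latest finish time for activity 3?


LF(activity 3) = deadline - sum of successor durations
Successors: activities 4 through 7 with durations [10, 5, 10, 5]
Sum of successor durations = 30
LF = 56 - 30 = 26

26


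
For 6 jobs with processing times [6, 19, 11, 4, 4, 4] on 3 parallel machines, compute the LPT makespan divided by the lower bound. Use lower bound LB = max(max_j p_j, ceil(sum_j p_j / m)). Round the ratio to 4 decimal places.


LPT order: [19, 11, 6, 4, 4, 4]
Machine loads after assignment: [19, 15, 14]
LPT makespan = 19
Lower bound = max(max_job, ceil(total/3)) = max(19, 16) = 19
Ratio = 19 / 19 = 1.0

1.0


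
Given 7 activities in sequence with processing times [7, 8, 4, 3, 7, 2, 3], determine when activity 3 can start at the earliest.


Activity 3 starts after activities 1 through 2 complete.
Predecessor durations: [7, 8]
ES = 7 + 8 = 15

15


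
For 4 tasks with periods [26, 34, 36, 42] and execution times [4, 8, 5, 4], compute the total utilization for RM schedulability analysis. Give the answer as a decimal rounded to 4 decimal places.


Compute individual utilizations (exact fractions):
  Task 1: C/T = 4/26 = 2/13 (approx. 0.1538)
  Task 2: C/T = 8/34 = 4/17 (approx. 0.2353)
  Task 3: C/T = 5/36 (approx. 0.1389)
  Task 4: C/T = 4/42 = 2/21 (approx. 0.0952)
Total utilization U = 2/13 + 4/17 + 5/36 + 2/21 = 34711/55692
Rounded to 4 decimal places: U = 0.6233
RM (Liu & Layland) bound for 4 tasks = 0.756828; compare with U = 34711/55692 (approx. 0.623267)
U <= bound, so schedulable by RM sufficient condition.

0.6233


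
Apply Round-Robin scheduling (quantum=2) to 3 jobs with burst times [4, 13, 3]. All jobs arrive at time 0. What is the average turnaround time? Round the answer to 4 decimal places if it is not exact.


Time quantum = 2
Execution trace:
  J1 runs 2 units, time = 2
  J2 runs 2 units, time = 4
  J3 runs 2 units, time = 6
  J1 runs 2 units, time = 8
  J2 runs 2 units, time = 10
  J3 runs 1 units, time = 11
  J2 runs 2 units, time = 13
  J2 runs 2 units, time = 15
  J2 runs 2 units, time = 17
  J2 runs 2 units, time = 19
  J2 runs 1 units, time = 20
Finish times: [8, 20, 11]
Average turnaround = 39/3 = 13.0

13.0


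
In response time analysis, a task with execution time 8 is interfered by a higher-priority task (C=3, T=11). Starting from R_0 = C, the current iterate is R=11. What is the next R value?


R_next = C + ceil(R_prev / T_hp) * C_hp
ceil(11 / 11) = ceil(1.0) = 1
Interference = 1 * 3 = 3
R_next = 8 + 3 = 11
R_next = R_prev, so the iteration has converged (response time = 11).

11


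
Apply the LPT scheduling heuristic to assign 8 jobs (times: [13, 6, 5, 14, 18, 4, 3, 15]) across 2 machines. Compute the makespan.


Sort jobs in decreasing order (LPT): [18, 15, 14, 13, 6, 5, 4, 3]
Assign each job to the least loaded machine:
  Machine 1: jobs [18, 13, 5, 3], load = 39
  Machine 2: jobs [15, 14, 6, 4], load = 39
Makespan = max load = 39

39


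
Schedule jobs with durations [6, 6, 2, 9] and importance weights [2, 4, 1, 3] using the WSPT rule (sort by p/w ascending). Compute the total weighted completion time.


Compute p/w ratios and sort ascending (WSPT): [(6, 4), (2, 1), (6, 2), (9, 3)]
Compute weighted completion times:
  Job (p=6,w=4): C=6, w*C=4*6=24
  Job (p=2,w=1): C=8, w*C=1*8=8
  Job (p=6,w=2): C=14, w*C=2*14=28
  Job (p=9,w=3): C=23, w*C=3*23=69
Total weighted completion time = 129

129


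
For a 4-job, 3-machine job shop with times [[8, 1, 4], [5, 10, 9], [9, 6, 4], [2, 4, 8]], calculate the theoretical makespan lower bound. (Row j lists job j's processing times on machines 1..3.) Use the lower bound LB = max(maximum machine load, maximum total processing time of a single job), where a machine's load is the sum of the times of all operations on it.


Machine loads:
  Machine 1: 8 + 5 + 9 + 2 = 24
  Machine 2: 1 + 10 + 6 + 4 = 21
  Machine 3: 4 + 9 + 4 + 8 = 25
Max machine load = 25
Job totals:
  Job 1: 13
  Job 2: 24
  Job 3: 19
  Job 4: 14
Max job total = 24
Lower bound = max(25, 24) = 25

25


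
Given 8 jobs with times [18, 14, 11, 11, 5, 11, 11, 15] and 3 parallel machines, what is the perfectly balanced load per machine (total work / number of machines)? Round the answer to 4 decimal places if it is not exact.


Total processing time = 18 + 14 + 11 + 11 + 5 + 11 + 11 + 15 = 96
Number of machines = 3
Ideal balanced load = 96 / 3 = 32.0

32.0


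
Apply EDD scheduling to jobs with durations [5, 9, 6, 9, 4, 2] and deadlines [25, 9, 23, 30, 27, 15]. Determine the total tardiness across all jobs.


Sort by due date (EDD order): [(9, 9), (2, 15), (6, 23), (5, 25), (4, 27), (9, 30)]
Compute completion times and tardiness:
  Job 1: p=9, d=9, C=9, tardiness=max(0,9-9)=0
  Job 2: p=2, d=15, C=11, tardiness=max(0,11-15)=0
  Job 3: p=6, d=23, C=17, tardiness=max(0,17-23)=0
  Job 4: p=5, d=25, C=22, tardiness=max(0,22-25)=0
  Job 5: p=4, d=27, C=26, tardiness=max(0,26-27)=0
  Job 6: p=9, d=30, C=35, tardiness=max(0,35-30)=5
Total tardiness = 5

5


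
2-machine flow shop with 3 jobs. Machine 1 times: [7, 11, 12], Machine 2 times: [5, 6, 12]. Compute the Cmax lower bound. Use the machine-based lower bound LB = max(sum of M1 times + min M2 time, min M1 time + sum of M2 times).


LB1 = sum(M1 times) + min(M2 times) = 30 + 5 = 35
LB2 = min(M1 times) + sum(M2 times) = 7 + 23 = 30
Lower bound = max(LB1, LB2) = max(35, 30) = 35

35


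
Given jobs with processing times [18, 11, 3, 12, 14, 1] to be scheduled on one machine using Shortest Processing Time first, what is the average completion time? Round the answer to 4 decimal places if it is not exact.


Sort jobs by processing time (SPT order): [1, 3, 11, 12, 14, 18]
Compute completion times sequentially:
  Job 1: processing = 1, completes at 1
  Job 2: processing = 3, completes at 4
  Job 3: processing = 11, completes at 15
  Job 4: processing = 12, completes at 27
  Job 5: processing = 14, completes at 41
  Job 6: processing = 18, completes at 59
Sum of completion times = 147
Average completion time = 147/6 = 24.5

24.5


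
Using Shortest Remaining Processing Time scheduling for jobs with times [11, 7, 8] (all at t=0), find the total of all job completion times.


Since all jobs arrive at t=0, SRPT equals SPT ordering.
SPT order: [7, 8, 11]
Completion times:
  Job 1: p=7, C=7
  Job 2: p=8, C=15
  Job 3: p=11, C=26
Total completion time = 7 + 15 + 26 = 48

48


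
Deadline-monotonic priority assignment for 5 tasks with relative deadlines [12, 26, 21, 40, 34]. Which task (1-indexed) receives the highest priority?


Sort tasks by relative deadline (ascending):
  Task 1: deadline = 12
  Task 3: deadline = 21
  Task 2: deadline = 26
  Task 5: deadline = 34
  Task 4: deadline = 40
Priority order (highest first): [1, 3, 2, 5, 4]
Highest priority task = 1

1


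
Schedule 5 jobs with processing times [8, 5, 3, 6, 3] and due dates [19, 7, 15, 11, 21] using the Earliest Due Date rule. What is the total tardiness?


Sort by due date (EDD order): [(5, 7), (6, 11), (3, 15), (8, 19), (3, 21)]
Compute completion times and tardiness:
  Job 1: p=5, d=7, C=5, tardiness=max(0,5-7)=0
  Job 2: p=6, d=11, C=11, tardiness=max(0,11-11)=0
  Job 3: p=3, d=15, C=14, tardiness=max(0,14-15)=0
  Job 4: p=8, d=19, C=22, tardiness=max(0,22-19)=3
  Job 5: p=3, d=21, C=25, tardiness=max(0,25-21)=4
Total tardiness = 7

7


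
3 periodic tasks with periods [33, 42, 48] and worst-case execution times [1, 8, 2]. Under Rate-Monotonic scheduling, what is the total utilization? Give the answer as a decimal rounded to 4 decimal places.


Compute individual utilizations (exact fractions):
  Task 1: C/T = 1/33 (approx. 0.0303)
  Task 2: C/T = 8/42 = 4/21 (approx. 0.1905)
  Task 3: C/T = 2/48 = 1/24 (approx. 0.0417)
Total utilization U = 1/33 + 4/21 + 1/24 = 485/1848
Rounded to 4 decimal places: U = 0.2624
RM (Liu & Layland) bound for 3 tasks = 0.779763; compare with U = 485/1848 (approx. 0.262446)
U <= bound, so schedulable by RM sufficient condition.

0.2624


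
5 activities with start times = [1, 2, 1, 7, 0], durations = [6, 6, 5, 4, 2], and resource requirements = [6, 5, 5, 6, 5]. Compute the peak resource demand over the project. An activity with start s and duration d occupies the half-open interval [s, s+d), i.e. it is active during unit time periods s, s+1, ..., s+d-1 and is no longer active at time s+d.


Each activity i is active on [start_i, start_i + duration_i).
Compute total resource usage per time slot:
  t=0: active resources = [5], total = 5
  t=1: active resources = [6, 5, 5], total = 16
  t=2: active resources = [6, 5, 5], total = 16
  t=3: active resources = [6, 5, 5], total = 16
  t=4: active resources = [6, 5, 5], total = 16
  t=5: active resources = [6, 5, 5], total = 16
  t=6: active resources = [6, 5], total = 11
  t=7: active resources = [5, 6], total = 11
  t=8: active resources = [6], total = 6
  t=9: active resources = [6], total = 6
  t=10: active resources = [6], total = 6
Peak resource demand = 16

16


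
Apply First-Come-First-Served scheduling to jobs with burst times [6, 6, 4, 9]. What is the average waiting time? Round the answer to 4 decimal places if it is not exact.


FCFS order (as given): [6, 6, 4, 9]
Waiting times:
  Job 1: wait = 0
  Job 2: wait = 6
  Job 3: wait = 12
  Job 4: wait = 16
Sum of waiting times = 34
Average waiting time = 34/4 = 8.5

8.5


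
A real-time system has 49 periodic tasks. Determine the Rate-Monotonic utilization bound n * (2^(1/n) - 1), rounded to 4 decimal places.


Compute 2^(1/49) = 1.0142463870
Subtract 1: 1.0142463870 - 1 = 0.0142463870
Multiply by n: 49 * 0.0142463870 = 0.6980729630
Round to 4 dp: 0.6981

0.6981


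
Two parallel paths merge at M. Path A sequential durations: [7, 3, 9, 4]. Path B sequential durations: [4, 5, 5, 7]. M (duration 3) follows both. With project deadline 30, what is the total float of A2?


Forward pass: ES(A2) = sum of predecessors on chain A = 7
EF = ES + duration = 7 + 3 = 10
Backward pass: LF(M) = deadline = 30; LS(M) = 30 - 3 = 27
LF(A2) = LS(M) - sum(successors on chain A) = 27 - 13 = 14
LS = LF - duration = 14 - 3 = 11
Total float = LS - ES = 11 - 7 = 4

4


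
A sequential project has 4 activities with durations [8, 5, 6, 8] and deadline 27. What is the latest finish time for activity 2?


LF(activity 2) = deadline - sum of successor durations
Successors: activities 3 through 4 with durations [6, 8]
Sum of successor durations = 14
LF = 27 - 14 = 13

13


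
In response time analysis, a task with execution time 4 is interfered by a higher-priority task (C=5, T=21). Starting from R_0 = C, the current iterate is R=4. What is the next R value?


R_next = C + ceil(R_prev / T_hp) * C_hp
ceil(4 / 21) = ceil(0.1905) = 1
Interference = 1 * 5 = 5
R_next = 4 + 5 = 9

9


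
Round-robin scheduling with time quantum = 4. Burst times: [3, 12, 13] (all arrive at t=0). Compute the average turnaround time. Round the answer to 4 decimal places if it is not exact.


Time quantum = 4
Execution trace:
  J1 runs 3 units, time = 3
  J2 runs 4 units, time = 7
  J3 runs 4 units, time = 11
  J2 runs 4 units, time = 15
  J3 runs 4 units, time = 19
  J2 runs 4 units, time = 23
  J3 runs 4 units, time = 27
  J3 runs 1 units, time = 28
Finish times: [3, 23, 28]
Average turnaround = 54/3 = 18.0

18.0


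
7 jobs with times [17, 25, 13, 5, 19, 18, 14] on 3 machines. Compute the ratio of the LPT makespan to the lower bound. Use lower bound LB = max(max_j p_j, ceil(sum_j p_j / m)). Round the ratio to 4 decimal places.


LPT order: [25, 19, 18, 17, 14, 13, 5]
Machine loads after assignment: [38, 38, 35]
LPT makespan = 38
Lower bound = max(max_job, ceil(total/3)) = max(25, 37) = 37
Ratio = 38 / 37 = 1.027

1.027


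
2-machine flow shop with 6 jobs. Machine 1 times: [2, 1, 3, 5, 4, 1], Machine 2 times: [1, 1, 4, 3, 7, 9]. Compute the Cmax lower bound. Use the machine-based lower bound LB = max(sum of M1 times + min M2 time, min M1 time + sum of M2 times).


LB1 = sum(M1 times) + min(M2 times) = 16 + 1 = 17
LB2 = min(M1 times) + sum(M2 times) = 1 + 25 = 26
Lower bound = max(LB1, LB2) = max(17, 26) = 26

26


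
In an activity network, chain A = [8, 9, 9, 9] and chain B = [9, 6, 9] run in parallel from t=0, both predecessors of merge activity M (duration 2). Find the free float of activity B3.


ES(B3) = sum of predecessors on chain B = 15
EF(B3) = ES + duration = 15 + 9 = 24
Successor of B3 is M. ES(M) = max(sum(A), sum(B)) = max(35, 24) = 35
Free float = ES(successor) - EF(current) = 35 - 24 = 11

11


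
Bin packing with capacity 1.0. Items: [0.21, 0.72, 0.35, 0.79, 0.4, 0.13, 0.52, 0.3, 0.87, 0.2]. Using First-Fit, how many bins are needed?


Place items sequentially using First-Fit:
  Item 0.21 -> new Bin 1
  Item 0.72 -> Bin 1 (now 0.93)
  Item 0.35 -> new Bin 2
  Item 0.79 -> new Bin 3
  Item 0.4 -> Bin 2 (now 0.75)
  Item 0.13 -> Bin 2 (now 0.88)
  Item 0.52 -> new Bin 4
  Item 0.3 -> Bin 4 (now 0.82)
  Item 0.87 -> new Bin 5
  Item 0.2 -> Bin 3 (now 0.99)
Total bins used = 5

5


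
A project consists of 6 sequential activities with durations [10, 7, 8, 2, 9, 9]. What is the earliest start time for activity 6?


Activity 6 starts after activities 1 through 5 complete.
Predecessor durations: [10, 7, 8, 2, 9]
ES = 10 + 7 + 8 + 2 + 9 = 36

36


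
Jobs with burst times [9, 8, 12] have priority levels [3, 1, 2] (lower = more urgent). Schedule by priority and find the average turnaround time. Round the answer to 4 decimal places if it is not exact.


Sort by priority (ascending = highest first):
Order: [(1, 8), (2, 12), (3, 9)]
Completion times:
  Priority 1, burst=8, C=8
  Priority 2, burst=12, C=20
  Priority 3, burst=9, C=29
Average turnaround = 57/3 = 19.0

19.0


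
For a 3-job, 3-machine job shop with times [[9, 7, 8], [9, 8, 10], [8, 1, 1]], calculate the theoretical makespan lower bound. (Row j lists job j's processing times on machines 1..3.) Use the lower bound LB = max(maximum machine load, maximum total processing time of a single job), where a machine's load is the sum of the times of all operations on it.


Machine loads:
  Machine 1: 9 + 9 + 8 = 26
  Machine 2: 7 + 8 + 1 = 16
  Machine 3: 8 + 10 + 1 = 19
Max machine load = 26
Job totals:
  Job 1: 24
  Job 2: 27
  Job 3: 10
Max job total = 27
Lower bound = max(26, 27) = 27

27


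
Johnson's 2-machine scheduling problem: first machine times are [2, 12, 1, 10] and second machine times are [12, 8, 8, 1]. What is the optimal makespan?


Apply Johnson's rule:
  Group 1 (a <= b): [(3, 1, 8), (1, 2, 12)]
  Group 2 (a > b): [(2, 12, 8), (4, 10, 1)]
Optimal job order: [3, 1, 2, 4]
Schedule:
  Job 3: M1 done at 1, M2 done at 9
  Job 1: M1 done at 3, M2 done at 21
  Job 2: M1 done at 15, M2 done at 29
  Job 4: M1 done at 25, M2 done at 30
Makespan = 30

30


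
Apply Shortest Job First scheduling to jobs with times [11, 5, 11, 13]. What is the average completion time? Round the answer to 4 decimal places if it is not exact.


SJF order (ascending): [5, 11, 11, 13]
Completion times:
  Job 1: burst=5, C=5
  Job 2: burst=11, C=16
  Job 3: burst=11, C=27
  Job 4: burst=13, C=40
Average completion = 88/4 = 22.0

22.0


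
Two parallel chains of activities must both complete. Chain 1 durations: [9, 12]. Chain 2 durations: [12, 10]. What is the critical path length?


Path A total = 9 + 12 = 21
Path B total = 12 + 10 = 22
Critical path = longest path = max(21, 22) = 22

22


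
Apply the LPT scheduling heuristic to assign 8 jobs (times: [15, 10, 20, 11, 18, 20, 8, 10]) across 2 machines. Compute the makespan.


Sort jobs in decreasing order (LPT): [20, 20, 18, 15, 11, 10, 10, 8]
Assign each job to the least loaded machine:
  Machine 1: jobs [20, 18, 10, 8], load = 56
  Machine 2: jobs [20, 15, 11, 10], load = 56
Makespan = max load = 56

56


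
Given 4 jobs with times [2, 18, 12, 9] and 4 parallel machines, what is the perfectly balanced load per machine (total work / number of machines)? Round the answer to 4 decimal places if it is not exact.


Total processing time = 2 + 18 + 12 + 9 = 41
Number of machines = 4
Ideal balanced load = 41 / 4 = 10.25

10.25


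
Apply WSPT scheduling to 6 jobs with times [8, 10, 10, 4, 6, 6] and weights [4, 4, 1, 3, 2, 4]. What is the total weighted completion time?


Compute p/w ratios and sort ascending (WSPT): [(4, 3), (6, 4), (8, 4), (10, 4), (6, 2), (10, 1)]
Compute weighted completion times:
  Job (p=4,w=3): C=4, w*C=3*4=12
  Job (p=6,w=4): C=10, w*C=4*10=40
  Job (p=8,w=4): C=18, w*C=4*18=72
  Job (p=10,w=4): C=28, w*C=4*28=112
  Job (p=6,w=2): C=34, w*C=2*34=68
  Job (p=10,w=1): C=44, w*C=1*44=44
Total weighted completion time = 348

348


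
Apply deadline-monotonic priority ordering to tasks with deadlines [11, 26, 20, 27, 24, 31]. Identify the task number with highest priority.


Sort tasks by relative deadline (ascending):
  Task 1: deadline = 11
  Task 3: deadline = 20
  Task 5: deadline = 24
  Task 2: deadline = 26
  Task 4: deadline = 27
  Task 6: deadline = 31
Priority order (highest first): [1, 3, 5, 2, 4, 6]
Highest priority task = 1

1


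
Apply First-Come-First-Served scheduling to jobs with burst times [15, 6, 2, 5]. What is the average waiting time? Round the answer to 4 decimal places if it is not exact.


FCFS order (as given): [15, 6, 2, 5]
Waiting times:
  Job 1: wait = 0
  Job 2: wait = 15
  Job 3: wait = 21
  Job 4: wait = 23
Sum of waiting times = 59
Average waiting time = 59/4 = 14.75

14.75


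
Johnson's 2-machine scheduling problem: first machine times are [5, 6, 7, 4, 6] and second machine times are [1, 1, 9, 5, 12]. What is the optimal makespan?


Apply Johnson's rule:
  Group 1 (a <= b): [(4, 4, 5), (5, 6, 12), (3, 7, 9)]
  Group 2 (a > b): [(1, 5, 1), (2, 6, 1)]
Optimal job order: [4, 5, 3, 1, 2]
Schedule:
  Job 4: M1 done at 4, M2 done at 9
  Job 5: M1 done at 10, M2 done at 22
  Job 3: M1 done at 17, M2 done at 31
  Job 1: M1 done at 22, M2 done at 32
  Job 2: M1 done at 28, M2 done at 33
Makespan = 33

33
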